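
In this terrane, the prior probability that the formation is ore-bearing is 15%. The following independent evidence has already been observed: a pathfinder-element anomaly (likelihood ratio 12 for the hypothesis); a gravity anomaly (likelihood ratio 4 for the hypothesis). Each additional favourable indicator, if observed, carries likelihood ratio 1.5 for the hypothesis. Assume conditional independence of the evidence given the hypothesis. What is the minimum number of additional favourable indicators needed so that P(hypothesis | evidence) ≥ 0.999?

12

Prior odds = 0.15/0.85 = 3/17.
Combined Bayes factor of the evidence already in hand = 12 × 4 = 48.
Odds after that evidence = (3/17) × 48 = 144/17.
Target odds = 0.999/0.001 = 999.
Need 1.5ⁿ ≥ 999 ÷ (144/17) = 117.9375.
1.5¹¹ = 177147/2048 falls short of 117.9375 but 1.5¹² = 531441/4096 reaches it, so n = 12.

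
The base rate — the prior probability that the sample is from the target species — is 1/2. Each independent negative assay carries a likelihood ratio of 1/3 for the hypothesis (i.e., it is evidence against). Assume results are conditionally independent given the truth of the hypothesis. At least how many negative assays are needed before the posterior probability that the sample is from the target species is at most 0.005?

Prior odds = 0.5/0.5 = 1.
Likelihood ratio per negative assay = 1/3.
Target odds: 0.005 ÷ 0.995 = 1/199.
Need 1 × (1/3)ⁿ ≤ 1/199, i.e. (1/3)ⁿ ≤ 1/199.
(1/3)⁴ = 1/81 is still above 1/199 but (1/3)⁵ = 1/243 is at or below it, so n = 5.

5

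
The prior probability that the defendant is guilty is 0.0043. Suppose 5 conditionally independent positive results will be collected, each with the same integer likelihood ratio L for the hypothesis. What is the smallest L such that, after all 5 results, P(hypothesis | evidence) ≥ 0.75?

Prior odds = 0.0043/0.9957 = 43/9957.
Target odds = 0.75/0.25 = 3.
Need L⁵ ≥ 3 ÷ (43/9957) = 29871/43.
3⁵ = 243 < 29871/43 ≤ 1024 = 4⁵, so L = 4.

4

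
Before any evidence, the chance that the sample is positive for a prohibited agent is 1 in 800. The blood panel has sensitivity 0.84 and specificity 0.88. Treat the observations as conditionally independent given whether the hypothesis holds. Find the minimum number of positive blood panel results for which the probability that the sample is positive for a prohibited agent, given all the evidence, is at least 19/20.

5

Prior odds: 0.00125 ÷ 0.99875 = 1/799.
False-positive rate = 1 − 0.88 = 0.12; likelihood ratio of a positive = 0.84/0.12 = 7.
Target posterior odds = 0.95/0.05 = 19.
Require 7ⁿ ≥ 19 ÷ (1/799) = 15181.
7⁴ = 2401 falls short of 15181 but 7⁵ = 16807 reaches it, so n = 5.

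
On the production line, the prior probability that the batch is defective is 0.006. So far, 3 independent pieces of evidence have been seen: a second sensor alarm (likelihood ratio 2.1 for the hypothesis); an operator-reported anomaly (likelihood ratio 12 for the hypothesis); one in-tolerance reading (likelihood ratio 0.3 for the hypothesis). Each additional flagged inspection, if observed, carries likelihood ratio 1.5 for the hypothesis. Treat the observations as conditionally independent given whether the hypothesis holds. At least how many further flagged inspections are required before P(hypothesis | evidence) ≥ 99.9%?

Prior odds = 0.006/0.994 = 3/497.
Combined Bayes factor of the evidence already in hand = 2.1 × 12 × 0.3 = 7.56.
Odds after that evidence = (3/497) × 7.56 = 81/1775.
Target odds = 0.999/0.001 = 999.
Need 1.5ⁿ ≥ 999 ÷ (81/1775) = 65675/3.
1.5²⁴ ≈16834.1 falls short of 65675/3 but 1.5²⁵ ≈25251.2 reaches it, so n = 25.

25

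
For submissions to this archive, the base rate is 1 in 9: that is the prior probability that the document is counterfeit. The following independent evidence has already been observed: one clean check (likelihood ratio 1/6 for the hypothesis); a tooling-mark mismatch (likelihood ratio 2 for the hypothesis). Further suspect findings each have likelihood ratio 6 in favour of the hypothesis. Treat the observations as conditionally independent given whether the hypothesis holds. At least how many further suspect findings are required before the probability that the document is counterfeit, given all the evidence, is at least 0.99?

5

Prior odds = (1/9)/(8/9) = 0.125.
Combined Bayes factor of the evidence already in hand = (1/6) × 2 = 1/3.
Odds after that evidence = 0.125 × 1/3 = 1/24.
Target odds = 0.99/0.01 = 99.
Need 6ⁿ ≥ 99 ÷ (1/24) = 2376.
6⁴ = 1296 falls short of 2376 but 6⁵ = 7776 reaches it, so n = 5.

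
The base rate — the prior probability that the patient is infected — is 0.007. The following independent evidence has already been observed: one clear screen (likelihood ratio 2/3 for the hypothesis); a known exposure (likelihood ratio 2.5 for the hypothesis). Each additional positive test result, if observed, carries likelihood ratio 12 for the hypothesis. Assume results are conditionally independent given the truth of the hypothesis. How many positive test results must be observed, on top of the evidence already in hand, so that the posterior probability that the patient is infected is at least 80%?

3

Prior odds = 0.007/0.993 = 7/993.
Combined Bayes factor of the evidence already in hand = (2/3) × 2.5 = 5/3.
Odds after that evidence = (7/993) × 5/3 = 35/2979.
Target odds = 0.8/0.2 = 4.
Need 12ⁿ ≥ 4 ÷ (35/2979) = 11916/35.
12² = 144 falls short of 11916/35 but 12³ = 1728 reaches it, so n = 3.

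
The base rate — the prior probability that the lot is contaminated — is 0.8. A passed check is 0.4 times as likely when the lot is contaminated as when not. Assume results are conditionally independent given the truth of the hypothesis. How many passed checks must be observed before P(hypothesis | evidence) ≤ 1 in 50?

6

Prior odds = 0.8/0.2 = 4.
Likelihood ratio per passed check = 0.4.
Target posterior odds = 0.02/0.98 = 1/49.
Need 4 × 0.4ⁿ ≤ 1/49, i.e. 0.4ⁿ ≤ 1/196.
0.4⁵ = 0.01024 is still above 1/196 but 0.4⁶ = 64/15625 is at or below it, so n = 6.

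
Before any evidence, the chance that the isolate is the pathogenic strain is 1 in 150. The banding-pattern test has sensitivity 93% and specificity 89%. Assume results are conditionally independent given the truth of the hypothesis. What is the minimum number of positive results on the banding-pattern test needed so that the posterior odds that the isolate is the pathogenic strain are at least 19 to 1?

Prior odds: (1/150) ÷ (149/150) = 1/149.
False-positive rate = 1 − 0.89 = 0.11; likelihood ratio of a positive = 0.93/0.11 = 93/11.
Target odds = 19.
Need (1/149) × (93/11)ⁿ ≥ 19, i.e. (93/11)ⁿ ≥ 2831.
(93/11)³ = 804357/1331 falls short of 2831 but (93/11)⁴ = 74805201/14641 reaches it, so n = 4.

4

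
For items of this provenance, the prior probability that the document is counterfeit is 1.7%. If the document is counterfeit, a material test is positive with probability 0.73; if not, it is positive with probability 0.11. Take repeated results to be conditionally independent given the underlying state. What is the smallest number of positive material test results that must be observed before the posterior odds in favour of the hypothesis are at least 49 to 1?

5

Prior odds = 0.017/0.983 = 17/983.
Likelihood ratio of a positive = 0.73/0.11 = 73/11.
Target odds = 49.
Require (73/11)ⁿ ≥ 49 ÷ (17/983) = 48167/17.
(73/11)⁴ = 28398241/14641 falls short of 48167/17 but (73/11)⁵ ≈12872.1 reaches it, so n = 5.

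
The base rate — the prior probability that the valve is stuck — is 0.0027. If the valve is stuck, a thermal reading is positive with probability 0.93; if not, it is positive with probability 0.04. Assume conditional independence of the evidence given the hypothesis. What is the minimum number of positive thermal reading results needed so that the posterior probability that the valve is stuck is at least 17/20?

Prior odds: 0.0027 ÷ 0.9973 = 27/9973.
Likelihood ratio of a positive = 0.93/0.04 = 23.25.
Target posterior odds = 0.85/0.15 = 17/3.
Need (27/9973) × 23.25ⁿ ≥ 17/3, i.e. 23.25ⁿ ≥ 169541/81.
23.25² = 540.5625 falls short of 169541/81 but 23.25³ = 804357/64 reaches it, so n = 3.

3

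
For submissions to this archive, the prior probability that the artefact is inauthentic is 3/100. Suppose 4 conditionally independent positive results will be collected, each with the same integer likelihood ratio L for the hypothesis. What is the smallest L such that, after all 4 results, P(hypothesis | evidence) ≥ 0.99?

8

Prior odds = 0.03/0.97 = 3/97.
Target odds = 0.99/0.01 = 99.
Need L⁴ ≥ 99 ÷ (3/97) = 3201.
7⁴ = 2401 < 3201 ≤ 4096 = 8⁴, so L = 8.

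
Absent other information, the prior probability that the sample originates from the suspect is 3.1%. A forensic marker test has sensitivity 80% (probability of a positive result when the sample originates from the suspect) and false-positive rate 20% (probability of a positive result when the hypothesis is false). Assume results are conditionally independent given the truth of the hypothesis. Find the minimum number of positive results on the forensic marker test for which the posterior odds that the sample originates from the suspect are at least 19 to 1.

5

Prior odds: 0.031 ÷ 0.969 = 31/969.
Likelihood ratio of a positive result = 0.8/0.2 = 4.
Target odds = 19.
Require 4ⁿ ≥ 19 ÷ (31/969) = 18411/31.
4⁴ = 256 falls short of 18411/31 but 4⁵ = 1024 reaches it, so n = 5.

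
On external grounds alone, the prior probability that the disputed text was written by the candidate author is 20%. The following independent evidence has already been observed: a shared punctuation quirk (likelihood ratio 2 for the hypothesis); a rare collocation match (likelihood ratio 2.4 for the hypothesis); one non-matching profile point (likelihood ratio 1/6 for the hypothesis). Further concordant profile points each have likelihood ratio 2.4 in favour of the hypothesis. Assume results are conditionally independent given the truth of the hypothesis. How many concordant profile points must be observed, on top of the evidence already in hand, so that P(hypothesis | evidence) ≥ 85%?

Prior odds = 0.2/0.8 = 0.25.
Combined Bayes factor of the evidence already in hand = 2 × 2.4 × (1/6) = 0.8.
Odds after that evidence = 0.25 × 0.8 = 0.2.
Target odds = 0.85/0.15 = 17/3.
Need 2.4ⁿ ≥ 17/3 ÷ 0.2 = 85/3.
2.4³ = 13.824 falls short of 85/3 but 2.4⁴ = 33.1776 reaches it, so n = 4.

4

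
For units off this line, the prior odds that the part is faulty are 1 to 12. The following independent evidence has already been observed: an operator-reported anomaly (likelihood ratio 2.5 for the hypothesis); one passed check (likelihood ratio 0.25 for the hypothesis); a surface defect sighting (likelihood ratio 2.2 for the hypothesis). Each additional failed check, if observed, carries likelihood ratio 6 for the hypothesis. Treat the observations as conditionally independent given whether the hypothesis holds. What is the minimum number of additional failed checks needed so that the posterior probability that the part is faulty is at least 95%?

3

Prior odds = 1/12.
Combined Bayes factor of the evidence already in hand = 2.5 × 0.25 × 2.2 = 1.375.
Odds after that evidence = (1/12) × 1.375 = 11/96.
Target odds = 0.95/0.05 = 19.
Need 6ⁿ ≥ 19 ÷ (11/96) = 1824/11.
6² = 36 falls short of 1824/11 but 6³ = 216 reaches it, so n = 3.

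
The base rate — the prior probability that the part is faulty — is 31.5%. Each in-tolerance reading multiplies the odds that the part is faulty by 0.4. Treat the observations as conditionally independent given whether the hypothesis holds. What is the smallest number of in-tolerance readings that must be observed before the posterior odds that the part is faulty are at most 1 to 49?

Prior odds: 0.315 ÷ 0.685 = 63/137.
Likelihood ratio per in-tolerance reading = 0.4.
Target odds = 1/49.
Need (63/137) × 0.4ⁿ ≤ 1/49, i.e. 0.4ⁿ ≤ 137/3087.
0.4³ = 0.064 is still above 137/3087 but 0.4⁴ = 0.0256 is at or below it, so n = 4.

4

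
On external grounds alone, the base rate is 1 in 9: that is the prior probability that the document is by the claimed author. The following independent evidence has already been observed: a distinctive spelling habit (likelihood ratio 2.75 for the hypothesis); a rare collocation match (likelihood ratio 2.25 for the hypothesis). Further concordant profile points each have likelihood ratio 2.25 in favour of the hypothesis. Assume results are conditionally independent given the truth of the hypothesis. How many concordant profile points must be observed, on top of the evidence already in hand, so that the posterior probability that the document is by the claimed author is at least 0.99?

6

Prior odds = (1/9)/(8/9) = 0.125.
Combined Bayes factor of the evidence already in hand = 2.75 × 2.25 = 6.1875.
Odds after that evidence = 0.125 × 6.1875 = 0.7734375.
Target odds = 0.99/0.01 = 99.
Need 2.25ⁿ ≥ 99 ÷ 0.7734375 = 128.
2.25⁵ = 59049/1024 falls short of 128 but 2.25⁶ = 531441/4096 reaches it, so n = 6.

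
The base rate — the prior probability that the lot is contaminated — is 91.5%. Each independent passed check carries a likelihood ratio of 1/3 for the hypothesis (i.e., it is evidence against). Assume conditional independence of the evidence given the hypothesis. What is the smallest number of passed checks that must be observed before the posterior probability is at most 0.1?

Prior odds = 0.915/0.085 = 183/17.
Likelihood ratio per passed check = 1/3.
Target odds: 0.1 ÷ 0.9 = 1/9.
Require (1/3)ⁿ ≤ 1/9 ÷ (183/17) = 17/1647.
(1/3)⁴ = 1/81 is still above 17/1647 but (1/3)⁵ = 1/243 is at or below it, so n = 5.

5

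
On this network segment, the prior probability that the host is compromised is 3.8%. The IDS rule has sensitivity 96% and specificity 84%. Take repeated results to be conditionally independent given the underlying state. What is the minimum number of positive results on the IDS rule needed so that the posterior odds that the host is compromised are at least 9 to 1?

Prior odds = 0.038/0.962 = 19/481.
False-positive rate = 1 − 0.84 = 0.16; likelihood ratio of a positive = 0.96/0.16 = 6.
Target odds = 9.
Need (19/481) × 6ⁿ ≥ 9, i.e. 6ⁿ ≥ 4329/19.
6³ = 216 falls short of 4329/19 but 6⁴ = 1296 reaches it, so n = 4.

4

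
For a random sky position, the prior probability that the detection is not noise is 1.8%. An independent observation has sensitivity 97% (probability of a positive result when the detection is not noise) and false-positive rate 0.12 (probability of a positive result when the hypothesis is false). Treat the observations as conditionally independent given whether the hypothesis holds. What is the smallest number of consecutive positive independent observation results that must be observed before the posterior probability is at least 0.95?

Prior odds: 0.018 ÷ 0.982 = 9/491.
Likelihood ratio of a positive result = 0.97/0.12 = 97/12.
Target odds: 0.95 ÷ 0.05 = 19.
Need (9/491) × (97/12)ⁿ ≥ 19, i.e. (97/12)ⁿ ≥ 9329/9.
(97/12)³ = 912673/1728 falls short of 9329/9 but (97/12)⁴ = 88529281/20736 reaches it, so n = 4.

4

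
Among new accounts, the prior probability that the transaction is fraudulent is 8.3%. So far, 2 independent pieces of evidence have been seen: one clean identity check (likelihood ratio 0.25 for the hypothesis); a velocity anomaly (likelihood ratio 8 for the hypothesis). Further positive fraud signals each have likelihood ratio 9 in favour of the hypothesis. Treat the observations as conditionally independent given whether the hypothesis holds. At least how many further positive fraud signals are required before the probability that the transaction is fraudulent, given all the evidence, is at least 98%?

Prior odds = 0.083/0.917 = 83/917.
Combined Bayes factor of the evidence already in hand = 0.25 × 8 = 2.
Odds after that evidence = (83/917) × 2 = 166/917.
Target odds = 0.98/0.02 = 49.
Need 9ⁿ ≥ 49 ÷ (166/917) = 44933/166.
9² = 81 falls short of 44933/166 but 9³ = 729 reaches it, so n = 3.

3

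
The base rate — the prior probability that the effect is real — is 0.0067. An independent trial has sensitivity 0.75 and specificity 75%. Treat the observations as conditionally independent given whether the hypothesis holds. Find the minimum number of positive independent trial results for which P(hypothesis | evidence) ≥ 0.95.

8

Prior odds = 0.0067/0.9933 = 67/9933.
False-positive rate = 1 − 0.75 = 0.25; likelihood ratio of a positive = 0.75/0.25 = 3.
Target posterior odds = 0.95/0.05 = 19.
Require 3ⁿ ≥ 19 ÷ (67/9933) = 188727/67.
3⁷ = 2187 falls short of 188727/67 but 3⁸ = 6561 reaches it, so n = 8.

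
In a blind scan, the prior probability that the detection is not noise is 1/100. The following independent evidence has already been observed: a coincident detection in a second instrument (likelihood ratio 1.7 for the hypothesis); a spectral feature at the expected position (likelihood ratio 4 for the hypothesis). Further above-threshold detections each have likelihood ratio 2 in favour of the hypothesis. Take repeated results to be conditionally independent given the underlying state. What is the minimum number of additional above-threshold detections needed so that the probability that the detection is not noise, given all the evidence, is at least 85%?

Prior odds = 0.01/0.99 = 1/99.
Combined Bayes factor of the evidence already in hand = 1.7 × 4 = 6.8.
Odds after that evidence = (1/99) × 6.8 = 34/495.
Target odds = 0.85/0.15 = 17/3.
Need 2ⁿ ≥ 17/3 ÷ (34/495) = 82.5.
2⁶ = 64 falls short of 82.5 but 2⁷ = 128 reaches it, so n = 7.

7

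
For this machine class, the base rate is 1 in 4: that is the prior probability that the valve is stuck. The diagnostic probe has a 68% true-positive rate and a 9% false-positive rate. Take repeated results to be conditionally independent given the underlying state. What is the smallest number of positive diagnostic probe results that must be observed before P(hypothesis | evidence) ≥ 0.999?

Prior odds: 0.25 ÷ 0.75 = 1/3.
Likelihood ratio of a positive result = 0.68/0.09 = 68/9.
Target posterior odds = 0.999/0.001 = 999.
Need (1/3) × (68/9)ⁿ ≥ 999, i.e. (68/9)ⁿ ≥ 2997.
(68/9)³ = 314432/729 falls short of 2997 but (68/9)⁴ = 21381376/6561 reaches it, so n = 4.

4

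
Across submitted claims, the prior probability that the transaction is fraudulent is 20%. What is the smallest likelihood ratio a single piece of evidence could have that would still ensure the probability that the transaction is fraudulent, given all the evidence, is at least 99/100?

396

Prior odds = 0.2/0.8 = 0.25.
Target odds = 0.99/0.01 = 99.
Required Bayes factor = 99 ÷ 0.25 = 396.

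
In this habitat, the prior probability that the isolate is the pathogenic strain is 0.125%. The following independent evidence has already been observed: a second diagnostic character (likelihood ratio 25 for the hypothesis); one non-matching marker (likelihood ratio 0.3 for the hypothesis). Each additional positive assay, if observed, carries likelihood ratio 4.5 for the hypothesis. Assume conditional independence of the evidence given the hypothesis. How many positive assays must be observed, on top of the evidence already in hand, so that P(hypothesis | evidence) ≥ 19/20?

6

Prior odds = 0.00125/0.99875 = 1/799.
Combined Bayes factor of the evidence already in hand = 25 × 0.3 = 7.5.
Odds after that evidence = (1/799) × 7.5 = 15/1598.
Target odds = 0.95/0.05 = 19.
Need 4.5ⁿ ≥ 19 ÷ (15/1598) = 30362/15.
4.5⁵ = 1845.28125 falls short of 30362/15 but 4.5⁶ = 8303.765625 reaches it, so n = 6.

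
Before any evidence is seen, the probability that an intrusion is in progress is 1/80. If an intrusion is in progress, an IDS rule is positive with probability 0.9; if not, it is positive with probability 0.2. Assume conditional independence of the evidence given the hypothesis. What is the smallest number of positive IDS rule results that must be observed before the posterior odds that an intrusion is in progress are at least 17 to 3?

5

Prior odds = 0.0125/0.9875 = 1/79.
Likelihood ratio of a positive = 0.9/0.2 = 4.5.
Target odds = 17/3.
Require 4.5ⁿ ≥ 17/3 ÷ (1/79) = 1343/3.
4.5⁴ = 410.0625 falls short of 1343/3 but 4.5⁵ = 1845.28125 reaches it, so n = 5.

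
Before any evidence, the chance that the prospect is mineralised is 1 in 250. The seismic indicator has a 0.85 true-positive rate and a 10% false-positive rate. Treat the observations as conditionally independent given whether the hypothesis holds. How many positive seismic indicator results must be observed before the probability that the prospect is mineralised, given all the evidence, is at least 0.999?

Prior odds: 0.004 ÷ 0.996 = 1/249.
Likelihood ratio of a positive result = 0.85/0.1 = 8.5.
Target odds: 0.999 ÷ 0.001 = 999.
Require 8.5ⁿ ≥ 999 ÷ (1/249) = 248751.
8.5⁵ = 44370.53125 falls short of 248751 but 8.5⁶ = 24137569/64 reaches it, so n = 6.

6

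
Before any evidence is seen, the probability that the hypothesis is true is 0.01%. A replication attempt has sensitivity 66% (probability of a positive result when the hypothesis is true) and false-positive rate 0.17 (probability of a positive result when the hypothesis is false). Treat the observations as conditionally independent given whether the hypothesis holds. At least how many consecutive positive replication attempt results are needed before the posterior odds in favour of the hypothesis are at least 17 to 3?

9

Prior odds = 0.0001/0.9999 = 1/9999.
Likelihood ratio of a positive result = 0.66/0.17 = 66/17.
Target odds = 17/3.
Require (66/17)ⁿ ≥ 17/3 ÷ (1/9999) = 56661.
(66/17)⁸ ≈51613.1 falls short of 56661 but (66/17)⁹ ≈200380 reaches it, so n = 9.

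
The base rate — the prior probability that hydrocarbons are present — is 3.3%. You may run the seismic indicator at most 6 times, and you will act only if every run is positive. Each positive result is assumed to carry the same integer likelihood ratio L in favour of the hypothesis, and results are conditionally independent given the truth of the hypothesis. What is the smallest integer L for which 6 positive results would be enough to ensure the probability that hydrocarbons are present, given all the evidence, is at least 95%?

Prior odds = 0.033/0.967 = 33/967.
Target odds = 0.95/0.05 = 19.
Need L⁶ ≥ 19 ÷ (33/967) = 18373/33.
2⁶ = 64 < 18373/33 ≤ 729 = 3⁶, so L = 3.

3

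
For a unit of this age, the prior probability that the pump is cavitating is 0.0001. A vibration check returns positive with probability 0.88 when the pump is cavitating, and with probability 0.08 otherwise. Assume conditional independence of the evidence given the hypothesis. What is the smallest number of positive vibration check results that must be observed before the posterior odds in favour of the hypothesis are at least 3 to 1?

Prior odds: 0.0001 ÷ 0.9999 = 1/9999.
Likelihood ratio of a positive result = 0.88/0.08 = 11.
Target odds = 3.
Need (1/9999) × 11ⁿ ≥ 3, i.e. 11ⁿ ≥ 29997.
11⁴ = 14641 falls short of 29997 but 11⁵ = 161051 reaches it, so n = 5.

5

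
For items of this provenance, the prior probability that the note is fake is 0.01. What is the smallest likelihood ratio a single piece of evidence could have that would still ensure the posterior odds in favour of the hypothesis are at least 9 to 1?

891

Prior odds = 0.01/0.99 = 1/99.
Target odds = 9.
Required Bayes factor = 9 ÷ (1/99) = 891.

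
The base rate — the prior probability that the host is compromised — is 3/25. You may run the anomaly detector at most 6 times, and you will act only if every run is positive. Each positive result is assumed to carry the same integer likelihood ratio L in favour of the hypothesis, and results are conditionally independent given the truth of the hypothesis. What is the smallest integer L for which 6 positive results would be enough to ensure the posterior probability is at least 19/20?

Prior odds = 0.12/0.88 = 3/22.
Target odds = 0.95/0.05 = 19.
Need L⁶ ≥ 19 ÷ (3/22) = 418/3.
2⁶ = 64 < 418/3 ≤ 729 = 3⁶, so L = 3.

3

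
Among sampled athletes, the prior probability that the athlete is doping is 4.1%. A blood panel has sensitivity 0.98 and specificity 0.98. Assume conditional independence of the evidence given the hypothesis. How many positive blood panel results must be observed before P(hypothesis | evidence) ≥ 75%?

2

Prior odds = 0.041/0.959 = 41/959.
False-positive rate = 1 − 0.98 = 0.02; likelihood ratio of a positive = 0.98/0.02 = 49.
Target odds: 0.75 ÷ 0.25 = 3.
Require 49ⁿ ≥ 3 ÷ (41/959) = 2877/41.
49¹ = 49 falls short of 2877/41 but 49² = 2401 reaches it, so n = 2.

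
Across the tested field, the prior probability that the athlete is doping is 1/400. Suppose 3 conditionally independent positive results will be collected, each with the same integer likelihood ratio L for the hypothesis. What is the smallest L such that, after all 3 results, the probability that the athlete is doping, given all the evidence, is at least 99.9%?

74

Prior odds = 0.0025/0.9975 = 1/399.
Target odds = 0.999/0.001 = 999.
Need L³ ≥ 999 ÷ (1/399) = 398601.
73³ = 389017 < 398601 ≤ 405224 = 74³, so L = 74.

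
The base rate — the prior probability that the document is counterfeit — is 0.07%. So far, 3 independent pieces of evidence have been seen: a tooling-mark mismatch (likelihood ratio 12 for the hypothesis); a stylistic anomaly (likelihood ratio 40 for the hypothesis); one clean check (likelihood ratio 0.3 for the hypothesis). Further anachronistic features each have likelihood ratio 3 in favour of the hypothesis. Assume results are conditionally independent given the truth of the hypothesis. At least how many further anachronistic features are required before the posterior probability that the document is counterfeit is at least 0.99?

Prior odds = 0.0007/0.9993 = 7/9993.
Combined Bayes factor of the evidence already in hand = 12 × 40 × 0.3 = 144.
Odds after that evidence = (7/9993) × 144 = 336/3331.
Target odds = 0.99/0.01 = 99.
Need 3ⁿ ≥ 99 ÷ (336/3331) = 109923/112.
3⁶ = 729 falls short of 109923/112 but 3⁷ = 2187 reaches it, so n = 7.

7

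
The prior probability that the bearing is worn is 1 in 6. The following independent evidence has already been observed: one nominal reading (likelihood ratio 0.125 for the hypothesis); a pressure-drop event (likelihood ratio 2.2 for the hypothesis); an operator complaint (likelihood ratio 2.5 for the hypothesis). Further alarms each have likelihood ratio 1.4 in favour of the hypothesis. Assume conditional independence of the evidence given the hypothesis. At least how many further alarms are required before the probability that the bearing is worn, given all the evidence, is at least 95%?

Prior odds = (1/6)/(5/6) = 0.2.
Combined Bayes factor of the evidence already in hand = 0.125 × 2.2 × 2.5 = 0.6875.
Odds after that evidence = 0.2 × 0.6875 = 0.1375.
Target odds = 0.95/0.05 = 19.
Need 1.4ⁿ ≥ 19 ÷ 0.1375 = 1520/11.
1.4¹⁴ ≈111.12 falls short of 1520/11 but 1.4¹⁵ ≈155.568 reaches it, so n = 15.

15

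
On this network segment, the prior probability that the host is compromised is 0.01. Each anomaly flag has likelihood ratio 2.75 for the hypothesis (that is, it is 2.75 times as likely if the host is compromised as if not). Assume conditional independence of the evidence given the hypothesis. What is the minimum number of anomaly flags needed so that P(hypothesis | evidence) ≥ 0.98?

Prior odds: 0.01 ÷ 0.99 = 1/99.
Likelihood ratio per anomaly flag = 2.75.
Target posterior odds = 0.98/0.02 = 49.
Need (1/99) × 2.75ⁿ ≥ 49, i.e. 2.75ⁿ ≥ 4851.
2.75⁸ = 214358881/65536 falls short of 4851 but 2.75⁹ ≈8994.86 reaches it, so n = 9.

9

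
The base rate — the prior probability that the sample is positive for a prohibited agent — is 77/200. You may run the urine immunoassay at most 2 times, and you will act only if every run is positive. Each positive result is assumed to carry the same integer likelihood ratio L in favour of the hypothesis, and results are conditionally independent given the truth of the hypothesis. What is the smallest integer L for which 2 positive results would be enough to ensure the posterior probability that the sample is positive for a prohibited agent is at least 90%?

4

Prior odds = 0.385/0.615 = 77/123.
Target odds = 0.9/0.1 = 9.
Need L² ≥ 9 ÷ (77/123) = 1107/77.
3² = 9 < 1107/77 ≤ 16 = 4², so L = 4.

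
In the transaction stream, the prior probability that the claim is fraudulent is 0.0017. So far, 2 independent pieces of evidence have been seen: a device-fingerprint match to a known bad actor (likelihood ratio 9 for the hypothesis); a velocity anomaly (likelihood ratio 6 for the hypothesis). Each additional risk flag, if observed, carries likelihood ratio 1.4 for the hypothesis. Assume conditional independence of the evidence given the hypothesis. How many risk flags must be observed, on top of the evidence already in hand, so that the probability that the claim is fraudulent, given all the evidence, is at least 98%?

19

Prior odds = 0.0017/0.9983 = 17/9983.
Combined Bayes factor of the evidence already in hand = 9 × 6 = 54.
Odds after that evidence = (17/9983) × 54 = 918/9983.
Target odds = 0.98/0.02 = 49.
Need 1.4ⁿ ≥ 49 ÷ (918/9983) = 489167/918.
1.4¹⁸ ≈426.879 falls short of 489167/918 but 1.4¹⁹ ≈597.63 reaches it, so n = 19.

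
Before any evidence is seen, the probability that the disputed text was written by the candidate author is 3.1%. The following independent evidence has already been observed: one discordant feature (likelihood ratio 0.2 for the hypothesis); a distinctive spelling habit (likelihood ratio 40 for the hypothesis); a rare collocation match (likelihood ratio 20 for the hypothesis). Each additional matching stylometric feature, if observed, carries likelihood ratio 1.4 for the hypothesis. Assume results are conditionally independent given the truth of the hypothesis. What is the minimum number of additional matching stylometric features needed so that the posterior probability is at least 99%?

Prior odds = 0.031/0.969 = 31/969.
Combined Bayes factor of the evidence already in hand = 0.2 × 40 × 20 = 160.
Odds after that evidence = (31/969) × 160 = 4960/969.
Target odds = 0.99/0.01 = 99.
Need 1.4ⁿ ≥ 99 ÷ (4960/969) = 95931/4960.
1.4⁸ = 5764801/390625 falls short of 95931/4960 but 1.4⁹ = 40353607/1953125 reaches it, so n = 9.

9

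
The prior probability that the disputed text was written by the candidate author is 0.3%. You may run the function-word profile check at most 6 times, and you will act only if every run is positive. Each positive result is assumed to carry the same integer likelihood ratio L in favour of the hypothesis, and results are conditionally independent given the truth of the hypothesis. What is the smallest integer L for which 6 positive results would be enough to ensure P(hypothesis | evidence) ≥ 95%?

Prior odds = 0.003/0.997 = 3/997.
Target odds = 0.95/0.05 = 19.
Need L⁶ ≥ 19 ÷ (3/997) = 18943/3.
4⁶ = 4096 < 18943/3 ≤ 15625 = 5⁶, so L = 5.

5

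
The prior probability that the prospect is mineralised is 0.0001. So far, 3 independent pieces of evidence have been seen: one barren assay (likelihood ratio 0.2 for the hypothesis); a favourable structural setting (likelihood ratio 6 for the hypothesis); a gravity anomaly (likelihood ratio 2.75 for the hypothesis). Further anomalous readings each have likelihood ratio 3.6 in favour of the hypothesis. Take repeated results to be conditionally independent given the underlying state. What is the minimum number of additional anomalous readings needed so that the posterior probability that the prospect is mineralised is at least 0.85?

Prior odds = 0.0001/0.9999 = 1/9999.
Combined Bayes factor of the evidence already in hand = 0.2 × 6 × 2.75 = 3.3.
Odds after that evidence = (1/9999) × 3.3 = 1/3030.
Target odds = 0.85/0.15 = 17/3.
Need 3.6ⁿ ≥ 17/3 ÷ (1/3030) = 17170.
3.6⁷ = 612220032/78125 falls short of 17170 but 3.6⁸ ≈28211.1 reaches it, so n = 8.

8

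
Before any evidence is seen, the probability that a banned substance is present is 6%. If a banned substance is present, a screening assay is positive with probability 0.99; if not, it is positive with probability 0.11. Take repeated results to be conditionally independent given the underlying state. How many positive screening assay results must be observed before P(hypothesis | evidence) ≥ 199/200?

Prior odds = 0.06/0.94 = 3/47.
Likelihood ratio of a positive = 0.99/0.11 = 9.
Target posterior odds = 0.995/0.005 = 199.
Need (3/47) × 9ⁿ ≥ 199, i.e. 9ⁿ ≥ 9353/3.
9³ = 729 falls short of 9353/3 but 9⁴ = 6561 reaches it, so n = 4.

4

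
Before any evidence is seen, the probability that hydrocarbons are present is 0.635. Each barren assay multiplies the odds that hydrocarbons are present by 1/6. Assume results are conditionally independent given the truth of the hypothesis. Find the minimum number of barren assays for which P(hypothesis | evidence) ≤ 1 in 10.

Prior odds: 0.635 ÷ 0.365 = 127/73.
Likelihood ratio per barren assay = 1/6.
Target odds: 0.1 ÷ 0.9 = 1/9.
Require (1/6)ⁿ ≤ 1/9 ÷ (127/73) = 73/1143.
(1/6)¹ = 1/6 is still above 73/1143 but (1/6)² = 1/36 is at or below it, so n = 2.

2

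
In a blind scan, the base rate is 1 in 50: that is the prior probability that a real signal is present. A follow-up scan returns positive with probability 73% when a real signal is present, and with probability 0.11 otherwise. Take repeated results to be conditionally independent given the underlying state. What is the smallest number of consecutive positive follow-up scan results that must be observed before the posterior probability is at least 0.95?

4

Prior odds: 0.02 ÷ 0.98 = 1/49.
Likelihood ratio of a positive result = 0.73/0.11 = 73/11.
Target posterior odds = 0.95/0.05 = 19.
Require (73/11)ⁿ ≥ 19 ÷ (1/49) = 931.
(73/11)³ = 389017/1331 falls short of 931 but (73/11)⁴ = 28398241/14641 reaches it, so n = 4.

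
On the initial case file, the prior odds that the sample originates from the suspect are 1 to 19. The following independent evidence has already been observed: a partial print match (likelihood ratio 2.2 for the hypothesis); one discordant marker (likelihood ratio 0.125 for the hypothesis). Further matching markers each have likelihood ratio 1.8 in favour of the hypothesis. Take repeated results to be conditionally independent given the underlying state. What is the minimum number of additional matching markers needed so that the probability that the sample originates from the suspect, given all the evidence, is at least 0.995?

Prior odds = 1/19.
Combined Bayes factor of the evidence already in hand = 2.2 × 0.125 = 0.275.
Odds after that evidence = (1/19) × 0.275 = 11/760.
Target odds = 0.995/0.005 = 199.
Need 1.8ⁿ ≥ 199 ÷ (11/760) = 151240/11.
1.8¹⁶ ≈12144 falls short of 151240/11 but 1.8¹⁷ ≈21859.1 reaches it, so n = 17.

17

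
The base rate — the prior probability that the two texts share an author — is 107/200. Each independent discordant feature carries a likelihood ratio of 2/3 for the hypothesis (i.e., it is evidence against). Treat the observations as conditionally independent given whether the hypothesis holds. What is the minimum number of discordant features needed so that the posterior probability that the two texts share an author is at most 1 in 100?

12

Prior odds = 0.535/0.465 = 107/93.
Likelihood ratio per discordant feature = 2/3.
Target odds: 0.01 ÷ 0.99 = 1/99.
Require (2/3)ⁿ ≤ 1/99 ÷ (107/93) = 31/3531.
(2/3)¹¹ = 2048/177147 is still above 31/3531 but (2/3)¹² = 4096/531441 is at or below it, so n = 12.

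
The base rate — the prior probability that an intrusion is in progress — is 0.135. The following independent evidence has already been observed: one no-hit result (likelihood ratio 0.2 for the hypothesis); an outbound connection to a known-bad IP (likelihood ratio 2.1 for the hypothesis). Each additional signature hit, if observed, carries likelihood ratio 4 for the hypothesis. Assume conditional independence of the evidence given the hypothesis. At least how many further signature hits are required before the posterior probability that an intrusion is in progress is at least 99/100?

6

Prior odds = 0.135/0.865 = 27/173.
Combined Bayes factor of the evidence already in hand = 0.2 × 2.1 = 0.42.
Odds after that evidence = (27/173) × 0.42 = 567/8650.
Target odds = 0.99/0.01 = 99.
Need 4ⁿ ≥ 99 ÷ (567/8650) = 95150/63.
4⁵ = 1024 falls short of 95150/63 but 4⁶ = 4096 reaches it, so n = 6.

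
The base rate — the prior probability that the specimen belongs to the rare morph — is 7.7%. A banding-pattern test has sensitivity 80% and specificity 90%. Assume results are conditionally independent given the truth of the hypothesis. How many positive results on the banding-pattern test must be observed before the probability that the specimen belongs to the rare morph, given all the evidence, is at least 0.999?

Prior odds = 0.077/0.923 = 77/923.
False-positive rate = 1 − 0.9 = 0.1; likelihood ratio of a positive = 0.8/0.1 = 8.
Target posterior odds = 0.999/0.001 = 999.
Require 8ⁿ ≥ 999 ÷ (77/923) = 922077/77.
8⁴ = 4096 falls short of 922077/77 but 8⁵ = 32768 reaches it, so n = 5.

5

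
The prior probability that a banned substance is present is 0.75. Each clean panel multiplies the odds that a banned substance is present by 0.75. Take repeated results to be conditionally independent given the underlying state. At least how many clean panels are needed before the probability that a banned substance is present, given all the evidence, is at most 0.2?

Prior odds: 0.75 ÷ 0.25 = 3.
Likelihood ratio per clean panel = 0.75.
Target posterior odds = 0.2/0.8 = 0.25.
Need 3 × 0.75ⁿ ≤ 0.25, i.e. 0.75ⁿ ≤ 1/12.
0.75⁸ = 6561/65536 is still above 1/12 but 0.75⁹ = 19683/262144 is at or below it, so n = 9.

9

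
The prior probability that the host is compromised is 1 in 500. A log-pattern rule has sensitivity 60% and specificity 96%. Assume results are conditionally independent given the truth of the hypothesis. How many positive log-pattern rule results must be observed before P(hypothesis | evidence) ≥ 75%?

3

Prior odds: 0.002 ÷ 0.998 = 1/499.
False-positive rate = 1 − 0.96 = 0.04; likelihood ratio of a positive = 0.6/0.04 = 15.
Target odds: 0.75 ÷ 0.25 = 3.
Require 15ⁿ ≥ 3 ÷ (1/499) = 1497.
15² = 225 falls short of 1497 but 15³ = 3375 reaches it, so n = 3.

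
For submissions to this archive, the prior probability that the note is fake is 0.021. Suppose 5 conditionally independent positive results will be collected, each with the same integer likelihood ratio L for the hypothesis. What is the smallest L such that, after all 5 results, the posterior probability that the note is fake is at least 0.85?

4

Prior odds = 0.021/0.979 = 21/979.
Target odds = 0.85/0.15 = 17/3.
Need L⁵ ≥ 17/3 ÷ (21/979) = 16643/63.
3⁵ = 243 < 16643/63 ≤ 1024 = 4⁵, so L = 4.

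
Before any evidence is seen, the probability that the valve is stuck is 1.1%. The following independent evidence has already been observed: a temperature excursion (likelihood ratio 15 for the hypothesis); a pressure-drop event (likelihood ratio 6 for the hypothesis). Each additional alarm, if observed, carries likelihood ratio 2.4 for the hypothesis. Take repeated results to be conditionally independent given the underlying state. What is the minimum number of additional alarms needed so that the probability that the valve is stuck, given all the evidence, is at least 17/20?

Prior odds = 0.011/0.989 = 11/989.
Combined Bayes factor of the evidence already in hand = 15 × 6 = 90.
Odds after that evidence = (11/989) × 90 = 990/989.
Target odds = 0.85/0.15 = 17/3.
Need 2.4ⁿ ≥ 17/3 ÷ (990/989) = 16813/2970.
2.4¹ = 2.4 falls short of 16813/2970 but 2.4² = 5.76 reaches it, so n = 2.

2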